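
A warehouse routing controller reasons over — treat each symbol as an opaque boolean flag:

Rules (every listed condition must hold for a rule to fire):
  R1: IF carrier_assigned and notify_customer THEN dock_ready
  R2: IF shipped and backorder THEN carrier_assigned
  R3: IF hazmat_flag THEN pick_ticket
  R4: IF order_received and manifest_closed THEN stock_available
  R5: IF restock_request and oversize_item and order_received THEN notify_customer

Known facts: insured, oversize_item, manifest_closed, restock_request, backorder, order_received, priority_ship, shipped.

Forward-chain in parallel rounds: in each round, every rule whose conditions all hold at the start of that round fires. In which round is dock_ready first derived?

Round 1: R2 [IF shipped and backorder THEN carrier_assigned]; R4 [IF order_received and manifest_closed THEN stock_available]; R5 [IF restock_request and oversize_item and order_received THEN notify_customer]. Adds carrier_assigned, stock_available, notify_customer.
Round 2: R1 [IF carrier_assigned and notify_customer THEN dock_ready]. Adds dock_ready.
dock_ready first appears in round 2.

2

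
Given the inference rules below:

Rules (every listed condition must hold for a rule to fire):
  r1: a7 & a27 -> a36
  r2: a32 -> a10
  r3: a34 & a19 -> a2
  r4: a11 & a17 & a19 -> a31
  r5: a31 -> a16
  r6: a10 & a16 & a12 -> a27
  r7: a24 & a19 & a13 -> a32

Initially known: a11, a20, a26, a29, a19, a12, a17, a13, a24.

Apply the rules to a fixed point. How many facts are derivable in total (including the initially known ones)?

14

Round 1 — r4, r7, derive a31, a32.
Round 2 — r2, r5, derive a10, a16.
Round 3 — r6, derive a27.
Closure: {a10, a11, a12, a13, a16, a17, a19, a20, a24, a26, a27, a29, a31, a32} — 14 facts.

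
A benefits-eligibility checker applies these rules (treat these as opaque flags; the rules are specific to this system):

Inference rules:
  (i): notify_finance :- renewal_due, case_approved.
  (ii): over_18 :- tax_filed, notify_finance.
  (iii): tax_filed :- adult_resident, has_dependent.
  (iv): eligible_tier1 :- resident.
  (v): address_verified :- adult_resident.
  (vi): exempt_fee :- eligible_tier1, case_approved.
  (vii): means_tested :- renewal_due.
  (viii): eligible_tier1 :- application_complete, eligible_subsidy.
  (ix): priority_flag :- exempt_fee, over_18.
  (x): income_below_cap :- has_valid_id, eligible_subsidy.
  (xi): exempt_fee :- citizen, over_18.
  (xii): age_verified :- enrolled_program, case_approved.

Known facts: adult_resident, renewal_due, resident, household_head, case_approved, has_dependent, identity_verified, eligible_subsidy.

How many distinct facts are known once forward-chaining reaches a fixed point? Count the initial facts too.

16

Round 1 fires (i), (iii), (iv), (v), (vii), giving notify_finance, tax_filed, eligible_tier1, address_verified, means_tested.
Round 2 fires (ii), (vi), giving over_18, exempt_fee.
Round 3 fires (ix), giving priority_flag.
Closure: {address_verified, adult_resident, case_approved, eligible_subsidy, eligible_tier1, exempt_fee, has_dependent, household_head, identity_verified, means_tested, notify_finance, over_18, priority_flag, renewal_due, resident, tax_filed} — 16 facts.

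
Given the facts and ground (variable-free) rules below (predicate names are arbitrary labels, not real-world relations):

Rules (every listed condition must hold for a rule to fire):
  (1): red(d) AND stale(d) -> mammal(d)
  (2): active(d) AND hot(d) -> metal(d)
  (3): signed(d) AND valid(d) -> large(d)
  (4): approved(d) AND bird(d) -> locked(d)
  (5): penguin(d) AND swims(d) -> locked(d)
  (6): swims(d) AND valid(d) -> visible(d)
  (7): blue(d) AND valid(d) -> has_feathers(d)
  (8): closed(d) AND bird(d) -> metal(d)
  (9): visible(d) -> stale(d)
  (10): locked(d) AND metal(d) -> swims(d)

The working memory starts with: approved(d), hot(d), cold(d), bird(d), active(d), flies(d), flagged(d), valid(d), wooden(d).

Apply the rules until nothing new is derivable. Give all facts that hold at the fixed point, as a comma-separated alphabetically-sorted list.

active(d), approved(d), bird(d), cold(d), flagged(d), flies(d), hot(d), locked(d), metal(d), stale(d), swims(d), valid(d), visible(d), wooden(d)

Round 1: (2) [active(d) AND hot(d) -> metal(d)]; (4) [approved(d) AND bird(d) -> locked(d)]. New: metal(d), locked(d).
Round 2: (10) [locked(d) AND metal(d) -> swims(d)]. New: swims(d).
Round 3: (6) [swims(d) AND valid(d) -> visible(d)]. New: visible(d).
Round 4: (9) [visible(d) -> stale(d)]. New: stale(d).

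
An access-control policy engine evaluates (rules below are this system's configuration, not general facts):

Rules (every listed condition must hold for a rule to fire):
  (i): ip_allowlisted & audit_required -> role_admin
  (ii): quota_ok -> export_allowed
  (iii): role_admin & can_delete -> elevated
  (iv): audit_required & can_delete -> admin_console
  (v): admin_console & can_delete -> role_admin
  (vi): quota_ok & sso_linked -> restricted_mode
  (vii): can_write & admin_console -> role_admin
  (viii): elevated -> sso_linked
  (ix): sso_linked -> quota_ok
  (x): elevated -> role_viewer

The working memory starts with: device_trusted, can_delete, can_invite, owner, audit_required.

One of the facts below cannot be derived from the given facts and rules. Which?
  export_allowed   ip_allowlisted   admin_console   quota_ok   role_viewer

ip_allowlisted

Round 1 fires (iv), giving admin_console.
Round 2 fires (v), giving role_admin.
Round 3 fires (iii), giving elevated.
Round 4 fires (viii), (x), giving sso_linked, role_viewer.
Round 5 fires (ix), giving quota_ok.
Round 6 fires (ii), (vi), giving export_allowed, restricted_mode.
Derived: export_allowed (round 6), admin_console (round 1), role_viewer (round 4), quota_ok (round 5). ip_allowlisted never appears in any round.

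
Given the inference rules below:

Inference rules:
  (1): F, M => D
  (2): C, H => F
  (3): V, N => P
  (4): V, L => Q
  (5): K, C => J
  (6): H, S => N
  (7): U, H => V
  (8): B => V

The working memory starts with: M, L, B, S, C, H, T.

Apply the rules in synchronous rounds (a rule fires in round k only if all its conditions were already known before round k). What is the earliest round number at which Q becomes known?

2

[1] (2) [C, H => F]; (6) [H, S => N]; (8) [B => V]. ⇒ new: F, N, V.
[2] (1) [F, M => D]; (3) [V, N => P]; (4) [V, L => Q]. ⇒ new: D, P, Q.
Q first appears in round 2.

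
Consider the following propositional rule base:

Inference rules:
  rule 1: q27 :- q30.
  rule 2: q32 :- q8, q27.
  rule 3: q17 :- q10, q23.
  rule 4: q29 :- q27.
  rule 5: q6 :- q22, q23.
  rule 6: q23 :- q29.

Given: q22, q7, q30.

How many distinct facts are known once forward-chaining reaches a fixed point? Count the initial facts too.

Round 1: rule 1 [q27 :- q30.]. Adds q27.
Round 2: rule 4 [q29 :- q27.]. Adds q29.
Round 3: rule 6 [q23 :- q29.]. Adds q23.
Round 4: rule 5 [q6 :- q22, q23.]. Adds q6.
Closure: {q22, q23, q27, q29, q30, q6, q7} — 7 facts.

7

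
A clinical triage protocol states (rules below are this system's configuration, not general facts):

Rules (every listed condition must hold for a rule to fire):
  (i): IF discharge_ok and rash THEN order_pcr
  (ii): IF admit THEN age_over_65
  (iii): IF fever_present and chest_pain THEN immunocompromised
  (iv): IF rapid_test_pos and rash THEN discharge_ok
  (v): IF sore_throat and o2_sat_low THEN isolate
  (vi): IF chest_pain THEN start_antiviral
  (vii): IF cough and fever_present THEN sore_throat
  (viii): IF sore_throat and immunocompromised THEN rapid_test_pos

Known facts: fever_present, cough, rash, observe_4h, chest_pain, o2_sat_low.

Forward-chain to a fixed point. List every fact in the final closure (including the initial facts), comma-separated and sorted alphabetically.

[1] (iii) [IF fever_present and chest_pain THEN immunocompromised]; (vi) [IF chest_pain THEN start_antiviral]; (vii) [IF cough and fever_present THEN sore_throat]. ⇒ new: immunocompromised, start_antiviral, sore_throat.
[2] (v) [IF sore_throat and o2_sat_low THEN isolate]; (viii) [IF sore_throat and immunocompromised THEN rapid_test_pos]. ⇒ new: isolate, rapid_test_pos.
[3] (iv) [IF rapid_test_pos and rash THEN discharge_ok]. ⇒ new: discharge_ok.
[4] (i) [IF discharge_ok and rash THEN order_pcr]. ⇒ new: order_pcr.

chest_pain, cough, discharge_ok, fever_present, immunocompromised, isolate, o2_sat_low, observe_4h, order_pcr, rapid_test_pos, rash, sore_throat, start_antiviral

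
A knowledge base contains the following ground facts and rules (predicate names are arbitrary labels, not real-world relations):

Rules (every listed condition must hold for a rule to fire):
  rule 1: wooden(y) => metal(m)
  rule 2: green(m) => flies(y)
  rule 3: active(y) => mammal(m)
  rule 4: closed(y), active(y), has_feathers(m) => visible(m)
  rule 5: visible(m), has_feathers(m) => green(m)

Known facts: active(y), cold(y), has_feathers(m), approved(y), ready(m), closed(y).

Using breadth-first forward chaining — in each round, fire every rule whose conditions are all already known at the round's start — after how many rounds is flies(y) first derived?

3

Round 1 fires rule 3, rule 4, giving mammal(m), visible(m).
Round 2 fires rule 5, giving green(m).
Round 3 fires rule 2, giving flies(y).
flies(y) first appears in round 3.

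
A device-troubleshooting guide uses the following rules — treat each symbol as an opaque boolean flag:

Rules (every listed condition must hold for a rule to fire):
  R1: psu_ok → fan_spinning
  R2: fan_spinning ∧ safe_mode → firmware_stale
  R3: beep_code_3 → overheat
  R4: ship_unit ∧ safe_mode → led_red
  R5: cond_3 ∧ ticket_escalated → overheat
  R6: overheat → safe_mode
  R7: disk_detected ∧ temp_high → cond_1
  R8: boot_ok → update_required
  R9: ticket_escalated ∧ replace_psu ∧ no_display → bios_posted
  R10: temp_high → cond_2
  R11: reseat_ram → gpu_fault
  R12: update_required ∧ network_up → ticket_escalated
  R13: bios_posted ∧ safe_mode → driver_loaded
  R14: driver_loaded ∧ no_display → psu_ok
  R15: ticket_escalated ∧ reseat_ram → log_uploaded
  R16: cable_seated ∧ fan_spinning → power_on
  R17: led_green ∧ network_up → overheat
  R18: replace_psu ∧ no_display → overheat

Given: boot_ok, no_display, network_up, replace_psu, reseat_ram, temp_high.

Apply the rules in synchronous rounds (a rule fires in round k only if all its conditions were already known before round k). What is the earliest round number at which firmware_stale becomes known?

Round 1: R8 [boot_ok → update_required]; R10 [temp_high → cond_2]; R11 [reseat_ram → gpu_fault]; R18 [replace_psu ∧ no_display → overheat]. New: update_required, cond_2, gpu_fault, overheat.
Round 2: R6 [overheat → safe_mode]; R12 [update_required ∧ network_up → ticket_escalated]. New: safe_mode, ticket_escalated.
Round 3: R9 [ticket_escalated ∧ replace_psu ∧ no_display → bios_posted]; R15 [ticket_escalated ∧ reseat_ram → log_uploaded]. New: bios_posted, log_uploaded.
Round 4: R13 [bios_posted ∧ safe_mode → driver_loaded]. New: driver_loaded.
Round 5: R14 [driver_loaded ∧ no_display → psu_ok]. New: psu_ok.
Round 6: R1 [psu_ok → fan_spinning]. New: fan_spinning.
Round 7: R2 [fan_spinning ∧ safe_mode → firmware_stale]. New: firmware_stale.
firmware_stale first appears in round 7.

7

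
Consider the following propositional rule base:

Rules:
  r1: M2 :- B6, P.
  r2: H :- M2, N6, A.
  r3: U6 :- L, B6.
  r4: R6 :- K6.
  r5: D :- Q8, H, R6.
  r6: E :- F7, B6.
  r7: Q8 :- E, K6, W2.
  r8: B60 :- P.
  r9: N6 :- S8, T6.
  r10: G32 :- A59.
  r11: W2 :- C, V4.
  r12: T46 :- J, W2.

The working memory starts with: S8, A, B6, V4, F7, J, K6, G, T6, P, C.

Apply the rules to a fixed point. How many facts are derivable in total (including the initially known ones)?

Round 1 — r1, r4, r6, r8, r9, r11, derive M2, R6, E, B60, N6, W2.
Round 2 — r2, r7, r12, derive H, Q8, T46.
Round 3 — r5, derive D.
Closure: {A, B6, B60, C, D, E, F7, G, H, J, K6, M2, N6, P, Q8, R6, S8, T46, T6, V4, W2} — 21 facts.

21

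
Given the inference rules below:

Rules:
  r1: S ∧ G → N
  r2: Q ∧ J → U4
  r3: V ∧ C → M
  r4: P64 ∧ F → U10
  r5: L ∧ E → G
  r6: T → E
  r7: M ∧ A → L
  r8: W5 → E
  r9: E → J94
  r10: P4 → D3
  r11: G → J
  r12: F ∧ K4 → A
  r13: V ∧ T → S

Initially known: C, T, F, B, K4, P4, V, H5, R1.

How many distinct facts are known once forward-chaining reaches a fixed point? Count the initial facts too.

Round 1 fires r3, r6, r10, r12, r13, giving M, E, D3, A, S.
Round 2 fires r7, r9, giving L, J94.
Round 3 fires r5, giving G.
Round 4 fires r1, r11, giving N, J.
Closure: {A, B, C, D3, E, F, G, H5, J, J94, K4, L, M, N, P4, R1, S, T, V} — 19 facts.

19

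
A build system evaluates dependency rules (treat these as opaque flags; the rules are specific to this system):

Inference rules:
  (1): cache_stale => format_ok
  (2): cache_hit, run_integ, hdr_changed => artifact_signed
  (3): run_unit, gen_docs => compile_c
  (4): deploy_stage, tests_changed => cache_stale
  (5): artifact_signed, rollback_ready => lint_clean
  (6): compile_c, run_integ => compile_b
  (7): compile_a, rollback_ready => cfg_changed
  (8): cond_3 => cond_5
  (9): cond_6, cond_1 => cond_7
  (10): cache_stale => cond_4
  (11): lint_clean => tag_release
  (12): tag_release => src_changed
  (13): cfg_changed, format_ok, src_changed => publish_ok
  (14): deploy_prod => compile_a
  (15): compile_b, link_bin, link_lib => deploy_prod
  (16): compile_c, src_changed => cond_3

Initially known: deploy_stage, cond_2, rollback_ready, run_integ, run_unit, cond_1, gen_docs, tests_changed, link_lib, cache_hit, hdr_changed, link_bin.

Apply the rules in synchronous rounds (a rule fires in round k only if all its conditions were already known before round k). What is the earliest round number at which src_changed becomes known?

4

Round 1 fires (2), (3), (4), giving artifact_signed, compile_c, cache_stale.
Round 2 fires (1), (5), (6), (10), giving format_ok, lint_clean, compile_b, cond_4.
Round 3 fires (11), (15), giving tag_release, deploy_prod.
Round 4 fires (12), (14), giving src_changed, compile_a.
src_changed first appears in round 4.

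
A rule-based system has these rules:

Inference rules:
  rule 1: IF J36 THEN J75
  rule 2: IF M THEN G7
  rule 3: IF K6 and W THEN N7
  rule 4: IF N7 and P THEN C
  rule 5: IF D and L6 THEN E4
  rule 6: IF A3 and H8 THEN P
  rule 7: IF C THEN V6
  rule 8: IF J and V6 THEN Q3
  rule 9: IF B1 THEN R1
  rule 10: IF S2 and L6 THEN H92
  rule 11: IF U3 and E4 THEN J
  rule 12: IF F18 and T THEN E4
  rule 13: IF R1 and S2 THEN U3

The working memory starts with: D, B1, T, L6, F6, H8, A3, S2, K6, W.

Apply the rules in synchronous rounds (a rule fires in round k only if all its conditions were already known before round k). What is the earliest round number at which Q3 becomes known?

Round 1: rule 3 [IF K6 and W THEN N7]; rule 5 [IF D and L6 THEN E4]; rule 6 [IF A3 and H8 THEN P]; rule 9 [IF B1 THEN R1]; rule 10 [IF S2 and L6 THEN H92]. New: N7, E4, P, R1, H92.
Round 2: rule 4 [IF N7 and P THEN C]; rule 13 [IF R1 and S2 THEN U3]. New: C, U3.
Round 3: rule 7 [IF C THEN V6]; rule 11 [IF U3 and E4 THEN J]. New: V6, J.
Round 4: rule 8 [IF J and V6 THEN Q3]. New: Q3.
Q3 first appears in round 4.

4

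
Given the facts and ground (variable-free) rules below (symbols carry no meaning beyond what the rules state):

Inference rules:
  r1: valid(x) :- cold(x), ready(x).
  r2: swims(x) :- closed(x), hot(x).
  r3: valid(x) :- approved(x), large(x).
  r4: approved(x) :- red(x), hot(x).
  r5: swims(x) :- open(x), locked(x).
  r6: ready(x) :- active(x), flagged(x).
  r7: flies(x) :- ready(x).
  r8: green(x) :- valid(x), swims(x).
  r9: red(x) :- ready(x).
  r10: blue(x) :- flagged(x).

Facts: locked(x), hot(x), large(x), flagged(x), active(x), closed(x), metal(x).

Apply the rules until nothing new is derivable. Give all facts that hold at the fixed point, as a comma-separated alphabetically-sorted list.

[1] r2 [swims(x) :- closed(x), hot(x).]; r6 [ready(x) :- active(x), flagged(x).]; r10 [blue(x) :- flagged(x).]. ⇒ new: swims(x), ready(x), blue(x).
[2] r7 [flies(x) :- ready(x).]; r9 [red(x) :- ready(x).]. ⇒ new: flies(x), red(x).
[3] r4 [approved(x) :- red(x), hot(x).]. ⇒ new: approved(x).
[4] r3 [valid(x) :- approved(x), large(x).]. ⇒ new: valid(x).
[5] r8 [green(x) :- valid(x), swims(x).]. ⇒ new: green(x).

active(x), approved(x), blue(x), closed(x), flagged(x), flies(x), green(x), hot(x), large(x), locked(x), metal(x), ready(x), red(x), swims(x), valid(x)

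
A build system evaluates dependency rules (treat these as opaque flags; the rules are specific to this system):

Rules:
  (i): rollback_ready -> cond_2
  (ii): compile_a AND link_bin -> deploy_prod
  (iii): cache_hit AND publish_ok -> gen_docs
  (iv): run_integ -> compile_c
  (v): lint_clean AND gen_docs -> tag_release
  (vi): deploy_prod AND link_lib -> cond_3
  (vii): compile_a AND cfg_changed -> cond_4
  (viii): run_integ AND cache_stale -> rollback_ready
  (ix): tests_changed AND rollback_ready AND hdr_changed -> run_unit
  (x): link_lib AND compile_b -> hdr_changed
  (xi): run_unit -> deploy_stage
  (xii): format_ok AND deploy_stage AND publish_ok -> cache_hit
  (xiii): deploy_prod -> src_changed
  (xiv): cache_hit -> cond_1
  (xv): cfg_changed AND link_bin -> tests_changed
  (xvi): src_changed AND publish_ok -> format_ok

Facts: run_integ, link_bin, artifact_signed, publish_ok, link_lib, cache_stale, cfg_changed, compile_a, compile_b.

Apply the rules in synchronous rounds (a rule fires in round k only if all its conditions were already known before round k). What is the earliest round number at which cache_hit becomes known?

Round 1 fires (ii), (iv), (vii), (viii), (x), (xv), giving deploy_prod, compile_c, cond_4, rollback_ready, hdr_changed, tests_changed.
Round 2 fires (i), (vi), (ix), (xiii), giving cond_2, cond_3, run_unit, src_changed.
Round 3 fires (xi), (xvi), giving deploy_stage, format_ok.
Round 4 fires (xii), giving cache_hit.
cache_hit first appears in round 4.

4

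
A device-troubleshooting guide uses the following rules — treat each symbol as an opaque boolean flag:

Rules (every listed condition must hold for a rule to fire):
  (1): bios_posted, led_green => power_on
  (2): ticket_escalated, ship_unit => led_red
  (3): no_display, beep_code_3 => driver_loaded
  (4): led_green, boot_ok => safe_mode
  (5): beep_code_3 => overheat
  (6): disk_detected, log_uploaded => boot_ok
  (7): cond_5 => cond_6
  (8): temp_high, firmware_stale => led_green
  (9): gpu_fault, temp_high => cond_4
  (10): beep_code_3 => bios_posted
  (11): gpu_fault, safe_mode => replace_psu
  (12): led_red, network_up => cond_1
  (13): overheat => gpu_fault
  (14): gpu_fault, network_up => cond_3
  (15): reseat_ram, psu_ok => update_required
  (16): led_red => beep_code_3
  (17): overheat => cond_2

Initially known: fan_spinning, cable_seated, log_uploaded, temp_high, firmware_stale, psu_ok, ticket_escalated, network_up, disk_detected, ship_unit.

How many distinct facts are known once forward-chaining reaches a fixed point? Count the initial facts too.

Round 1 fires (2), (6), (8), giving led_red, boot_ok, led_green.
Round 2 fires (4), (12), (16), giving safe_mode, cond_1, beep_code_3.
Round 3 fires (5), (10), giving overheat, bios_posted.
Round 4 fires (1), (13), (17), giving power_on, gpu_fault, cond_2.
Round 5 fires (9), (11), (14), giving cond_4, replace_psu, cond_3.
Closure: {beep_code_3, bios_posted, boot_ok, cable_seated, cond_1, cond_2, cond_3, cond_4, disk_detected, fan_spinning, firmware_stale, gpu_fault, led_green, led_red, log_uploaded, network_up, overheat, power_on, psu_ok, replace_psu, safe_mode, ship_unit, temp_high, ticket_escalated} — 24 facts.

24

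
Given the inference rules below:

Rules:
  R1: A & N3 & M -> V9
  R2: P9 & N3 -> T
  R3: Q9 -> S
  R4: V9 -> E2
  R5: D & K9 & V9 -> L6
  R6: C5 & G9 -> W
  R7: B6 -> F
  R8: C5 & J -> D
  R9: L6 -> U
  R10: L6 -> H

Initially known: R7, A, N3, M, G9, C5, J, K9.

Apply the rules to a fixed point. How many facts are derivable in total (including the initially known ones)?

15

[1] R1 [A & N3 & M -> V9]; R6 [C5 & G9 -> W]; R8 [C5 & J -> D]. ⇒ new: V9, W, D.
[2] R4 [V9 -> E2]; R5 [D & K9 & V9 -> L6]. ⇒ new: E2, L6.
[3] R9 [L6 -> U]; R10 [L6 -> H]. ⇒ new: U, H.
Closure: {A, C5, D, E2, G9, H, J, K9, L6, M, N3, R7, U, V9, W} — 15 facts.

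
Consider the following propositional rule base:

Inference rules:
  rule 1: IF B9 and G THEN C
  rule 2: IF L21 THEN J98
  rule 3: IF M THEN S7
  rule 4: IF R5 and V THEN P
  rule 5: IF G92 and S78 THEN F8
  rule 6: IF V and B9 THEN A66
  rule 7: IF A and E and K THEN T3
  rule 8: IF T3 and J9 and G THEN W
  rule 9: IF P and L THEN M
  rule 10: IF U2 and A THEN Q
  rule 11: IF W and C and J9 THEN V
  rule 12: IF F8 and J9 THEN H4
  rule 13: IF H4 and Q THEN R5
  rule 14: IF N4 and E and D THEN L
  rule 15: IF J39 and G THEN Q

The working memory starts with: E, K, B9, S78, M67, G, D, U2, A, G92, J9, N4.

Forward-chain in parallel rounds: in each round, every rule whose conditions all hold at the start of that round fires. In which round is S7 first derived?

6

Round 1 — rule 1, rule 5, rule 7, rule 10, rule 14, derive C, F8, T3, Q, L.
Round 2 — rule 8, rule 12, derive W, H4.
Round 3 — rule 11, rule 13, derive V, R5.
Round 4 — rule 4, rule 6, derive P, A66.
Round 5 — rule 9, derive M.
Round 6 — rule 3, derive S7.
S7 first appears in round 6.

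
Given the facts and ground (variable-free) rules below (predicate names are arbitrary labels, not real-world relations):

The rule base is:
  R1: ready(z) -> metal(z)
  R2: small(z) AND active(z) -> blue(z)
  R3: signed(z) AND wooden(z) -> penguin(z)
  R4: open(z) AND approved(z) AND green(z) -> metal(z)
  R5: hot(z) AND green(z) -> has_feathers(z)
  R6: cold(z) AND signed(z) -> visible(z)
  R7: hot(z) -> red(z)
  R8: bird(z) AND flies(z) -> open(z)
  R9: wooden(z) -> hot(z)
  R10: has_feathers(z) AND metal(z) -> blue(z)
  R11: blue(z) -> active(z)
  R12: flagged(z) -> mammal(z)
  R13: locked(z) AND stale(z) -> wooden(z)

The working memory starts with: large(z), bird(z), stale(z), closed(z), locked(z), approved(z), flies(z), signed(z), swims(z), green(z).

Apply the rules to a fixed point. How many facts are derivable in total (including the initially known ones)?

19

Round 1 fires R8, R13, giving open(z), wooden(z).
Round 2 fires R3, R4, R9, giving penguin(z), metal(z), hot(z).
Round 3 fires R5, R7, giving has_feathers(z), red(z).
Round 4 fires R10, giving blue(z).
Round 5 fires R11, giving active(z).
Closure: {active(z), approved(z), bird(z), blue(z), closed(z), flies(z), green(z), has_feathers(z), hot(z), large(z), locked(z), metal(z), open(z), penguin(z), red(z), signed(z), stale(z), swims(z), wooden(z)} — 19 facts.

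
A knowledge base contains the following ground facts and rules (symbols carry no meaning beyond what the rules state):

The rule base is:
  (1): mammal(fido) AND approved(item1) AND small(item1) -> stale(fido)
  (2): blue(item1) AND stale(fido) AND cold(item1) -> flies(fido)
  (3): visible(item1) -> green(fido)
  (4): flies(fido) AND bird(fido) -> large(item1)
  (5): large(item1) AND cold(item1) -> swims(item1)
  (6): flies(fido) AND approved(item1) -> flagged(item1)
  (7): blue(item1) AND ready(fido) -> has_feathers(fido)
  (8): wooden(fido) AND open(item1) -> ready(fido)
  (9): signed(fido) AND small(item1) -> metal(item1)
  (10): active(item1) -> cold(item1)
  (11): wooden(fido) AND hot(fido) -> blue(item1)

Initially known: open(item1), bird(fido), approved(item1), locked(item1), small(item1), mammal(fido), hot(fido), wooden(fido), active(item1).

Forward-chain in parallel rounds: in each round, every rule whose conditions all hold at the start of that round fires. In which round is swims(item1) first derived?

4

Round 1: (1) [mammal(fido) AND approved(item1) AND small(item1) -> stale(fido)]; (8) [wooden(fido) AND open(item1) -> ready(fido)]; (10) [active(item1) -> cold(item1)]; (11) [wooden(fido) AND hot(fido) -> blue(item1)]. New: stale(fido), ready(fido), cold(item1), blue(item1).
Round 2: (2) [blue(item1) AND stale(fido) AND cold(item1) -> flies(fido)]; (7) [blue(item1) AND ready(fido) -> has_feathers(fido)]. New: flies(fido), has_feathers(fido).
Round 3: (4) [flies(fido) AND bird(fido) -> large(item1)]; (6) [flies(fido) AND approved(item1) -> flagged(item1)]. New: large(item1), flagged(item1).
Round 4: (5) [large(item1) AND cold(item1) -> swims(item1)]. New: swims(item1).
swims(item1) first appears in round 4.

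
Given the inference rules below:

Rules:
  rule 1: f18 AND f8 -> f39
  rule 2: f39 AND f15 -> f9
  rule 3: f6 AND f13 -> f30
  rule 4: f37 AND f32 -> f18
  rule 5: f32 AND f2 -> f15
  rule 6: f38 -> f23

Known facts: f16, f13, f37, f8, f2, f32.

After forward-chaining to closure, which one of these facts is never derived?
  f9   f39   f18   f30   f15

Round 1 fires rule 4, rule 5, giving f18, f15.
Round 2 fires rule 1, giving f39.
Round 3 fires rule 2, giving f9.
Derived: f9 (round 3), f15 (round 1), f39 (round 2), f18 (round 1). f30 never appears in any round.

f30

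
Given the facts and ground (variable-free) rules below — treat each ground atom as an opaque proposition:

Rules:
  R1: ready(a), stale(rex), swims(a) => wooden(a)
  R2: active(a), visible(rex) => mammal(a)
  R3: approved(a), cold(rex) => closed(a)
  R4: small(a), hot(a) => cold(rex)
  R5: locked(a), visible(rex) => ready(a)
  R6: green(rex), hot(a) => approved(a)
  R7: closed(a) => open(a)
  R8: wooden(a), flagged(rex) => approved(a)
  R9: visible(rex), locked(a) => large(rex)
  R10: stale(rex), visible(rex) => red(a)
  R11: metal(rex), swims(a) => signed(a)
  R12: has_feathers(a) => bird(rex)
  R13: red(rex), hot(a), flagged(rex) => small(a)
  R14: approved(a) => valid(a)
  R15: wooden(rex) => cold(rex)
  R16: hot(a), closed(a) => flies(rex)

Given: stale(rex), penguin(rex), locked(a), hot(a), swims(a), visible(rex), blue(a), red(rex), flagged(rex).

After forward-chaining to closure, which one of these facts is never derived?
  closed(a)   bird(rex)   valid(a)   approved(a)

bird(rex)

[1] R5 [locked(a), visible(rex) => ready(a)]; R9 [visible(rex), locked(a) => large(rex)]; R10 [stale(rex), visible(rex) => red(a)]; R13 [red(rex), hot(a), flagged(rex) => small(a)]. ⇒ new: ready(a), large(rex), red(a), small(a).
[2] R1 [ready(a), stale(rex), swims(a) => wooden(a)]; R4 [small(a), hot(a) => cold(rex)]. ⇒ new: wooden(a), cold(rex).
[3] R8 [wooden(a), flagged(rex) => approved(a)]. ⇒ new: approved(a).
[4] R3 [approved(a), cold(rex) => closed(a)]; R14 [approved(a) => valid(a)]. ⇒ new: closed(a), valid(a).
[5] R7 [closed(a) => open(a)]; R16 [hot(a), closed(a) => flies(rex)]. ⇒ new: open(a), flies(rex).
Derived: approved(a) (round 3), closed(a) (round 4), valid(a) (round 4). bird(rex) never appears in any round.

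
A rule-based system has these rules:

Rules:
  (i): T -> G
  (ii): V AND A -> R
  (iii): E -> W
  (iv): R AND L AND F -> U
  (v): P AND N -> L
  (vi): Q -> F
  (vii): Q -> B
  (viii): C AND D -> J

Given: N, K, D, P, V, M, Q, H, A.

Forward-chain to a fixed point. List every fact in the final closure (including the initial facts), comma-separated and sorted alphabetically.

A, B, D, F, H, K, L, M, N, P, Q, R, U, V

Round 1: (ii) [V AND A -> R]; (v) [P AND N -> L]; (vi) [Q -> F]; (vii) [Q -> B]. Adds R, L, F, B.
Round 2: (iv) [R AND L AND F -> U]. Adds U.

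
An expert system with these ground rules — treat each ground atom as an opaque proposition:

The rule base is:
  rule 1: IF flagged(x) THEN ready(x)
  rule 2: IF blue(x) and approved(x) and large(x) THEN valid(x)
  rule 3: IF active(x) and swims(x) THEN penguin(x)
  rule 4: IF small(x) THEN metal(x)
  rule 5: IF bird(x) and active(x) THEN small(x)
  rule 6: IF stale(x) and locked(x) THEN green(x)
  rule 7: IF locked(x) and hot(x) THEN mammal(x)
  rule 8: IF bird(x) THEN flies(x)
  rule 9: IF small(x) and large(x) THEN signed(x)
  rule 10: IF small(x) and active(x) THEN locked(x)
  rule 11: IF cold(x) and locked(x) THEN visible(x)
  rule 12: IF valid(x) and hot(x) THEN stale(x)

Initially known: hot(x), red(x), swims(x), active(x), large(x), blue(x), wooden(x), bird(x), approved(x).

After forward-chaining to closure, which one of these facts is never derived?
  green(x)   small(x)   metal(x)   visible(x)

visible(x)

Round 1 fires rule 2, rule 3, rule 5, rule 8, giving valid(x), penguin(x), small(x), flies(x).
Round 2 fires rule 4, rule 9, rule 10, rule 12, giving metal(x), signed(x), locked(x), stale(x).
Round 3 fires rule 6, rule 7, giving green(x), mammal(x).
Derived: metal(x) (round 2), small(x) (round 1), green(x) (round 3). visible(x) never appears in any round.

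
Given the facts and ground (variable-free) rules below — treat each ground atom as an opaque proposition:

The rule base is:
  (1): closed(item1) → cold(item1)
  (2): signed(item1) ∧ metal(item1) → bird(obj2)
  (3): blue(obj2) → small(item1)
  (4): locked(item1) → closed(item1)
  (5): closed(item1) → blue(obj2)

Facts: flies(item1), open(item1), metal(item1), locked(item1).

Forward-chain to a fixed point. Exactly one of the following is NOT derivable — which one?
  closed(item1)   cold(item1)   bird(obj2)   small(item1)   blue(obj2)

bird(obj2)

Round 1 — (4), derive closed(item1).
Round 2 — (1), (5), derive cold(item1), blue(obj2).
Round 3 — (3), derive small(item1).
Derived: closed(item1) (round 1), cold(item1) (round 2), blue(obj2) (round 2), small(item1) (round 3). bird(obj2) never appears in any round.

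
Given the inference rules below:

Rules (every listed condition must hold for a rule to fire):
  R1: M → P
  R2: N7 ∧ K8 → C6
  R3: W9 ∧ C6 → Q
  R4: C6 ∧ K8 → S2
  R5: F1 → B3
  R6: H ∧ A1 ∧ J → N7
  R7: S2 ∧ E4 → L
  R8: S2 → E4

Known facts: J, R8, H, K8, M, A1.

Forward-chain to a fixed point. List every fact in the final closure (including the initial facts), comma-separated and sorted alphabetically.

Round 1 — R1, R6, derive P, N7.
Round 2 — R2, derive C6.
Round 3 — R4, derive S2.
Round 4 — R8, derive E4.
Round 5 — R7, derive L.

A1, C6, E4, H, J, K8, L, M, N7, P, R8, S2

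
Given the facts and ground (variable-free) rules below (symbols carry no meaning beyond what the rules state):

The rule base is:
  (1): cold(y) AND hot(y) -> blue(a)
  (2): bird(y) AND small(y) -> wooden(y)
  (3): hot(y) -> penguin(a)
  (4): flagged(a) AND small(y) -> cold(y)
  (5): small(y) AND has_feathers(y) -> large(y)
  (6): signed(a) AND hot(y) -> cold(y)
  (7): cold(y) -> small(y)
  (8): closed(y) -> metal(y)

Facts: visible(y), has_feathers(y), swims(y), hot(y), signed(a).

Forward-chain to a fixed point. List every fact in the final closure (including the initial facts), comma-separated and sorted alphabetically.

blue(a), cold(y), has_feathers(y), hot(y), large(y), penguin(a), signed(a), small(y), swims(y), visible(y)

Round 1: (3) [hot(y) -> penguin(a)]; (6) [signed(a) AND hot(y) -> cold(y)]. New: penguin(a), cold(y).
Round 2: (1) [cold(y) AND hot(y) -> blue(a)]; (7) [cold(y) -> small(y)]. New: blue(a), small(y).
Round 3: (5) [small(y) AND has_feathers(y) -> large(y)]. New: large(y).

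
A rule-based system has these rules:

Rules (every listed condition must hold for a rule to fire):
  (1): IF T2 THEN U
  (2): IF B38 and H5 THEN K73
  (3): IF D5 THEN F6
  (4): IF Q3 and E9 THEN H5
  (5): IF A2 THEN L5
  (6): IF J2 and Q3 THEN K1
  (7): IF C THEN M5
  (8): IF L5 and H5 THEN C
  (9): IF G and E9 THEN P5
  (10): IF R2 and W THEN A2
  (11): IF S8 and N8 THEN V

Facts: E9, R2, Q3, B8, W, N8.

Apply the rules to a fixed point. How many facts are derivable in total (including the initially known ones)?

11

[1] (4) [IF Q3 and E9 THEN H5]; (10) [IF R2 and W THEN A2]. ⇒ new: H5, A2.
[2] (5) [IF A2 THEN L5]. ⇒ new: L5.
[3] (8) [IF L5 and H5 THEN C]. ⇒ new: C.
[4] (7) [IF C THEN M5]. ⇒ new: M5.
Closure: {A2, B8, C, E9, H5, L5, M5, N8, Q3, R2, W} — 11 facts.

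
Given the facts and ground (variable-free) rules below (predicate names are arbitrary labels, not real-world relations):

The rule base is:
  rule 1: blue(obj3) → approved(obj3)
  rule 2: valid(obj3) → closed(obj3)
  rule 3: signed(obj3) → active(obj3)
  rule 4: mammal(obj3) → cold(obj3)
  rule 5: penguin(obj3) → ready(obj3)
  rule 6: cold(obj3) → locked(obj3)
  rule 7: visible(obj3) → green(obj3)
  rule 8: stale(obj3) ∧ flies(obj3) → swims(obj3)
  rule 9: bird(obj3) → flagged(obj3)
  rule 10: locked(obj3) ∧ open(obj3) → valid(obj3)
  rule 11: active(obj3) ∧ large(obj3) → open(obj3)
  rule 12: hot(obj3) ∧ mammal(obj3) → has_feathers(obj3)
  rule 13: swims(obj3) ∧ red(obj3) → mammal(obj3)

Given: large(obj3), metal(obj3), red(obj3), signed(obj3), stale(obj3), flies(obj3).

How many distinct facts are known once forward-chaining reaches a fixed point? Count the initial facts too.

Round 1: rule 3 [signed(obj3) → active(obj3)]; rule 8 [stale(obj3) ∧ flies(obj3) → swims(obj3)]. New: active(obj3), swims(obj3).
Round 2: rule 11 [active(obj3) ∧ large(obj3) → open(obj3)]; rule 13 [swims(obj3) ∧ red(obj3) → mammal(obj3)]. New: open(obj3), mammal(obj3).
Round 3: rule 4 [mammal(obj3) → cold(obj3)]. New: cold(obj3).
Round 4: rule 6 [cold(obj3) → locked(obj3)]. New: locked(obj3).
Round 5: rule 10 [locked(obj3) ∧ open(obj3) → valid(obj3)]. New: valid(obj3).
Round 6: rule 2 [valid(obj3) → closed(obj3)]. New: closed(obj3).
Closure: {active(obj3), closed(obj3), cold(obj3), flies(obj3), large(obj3), locked(obj3), mammal(obj3), metal(obj3), open(obj3), red(obj3), signed(obj3), stale(obj3), swims(obj3), valid(obj3)} — 14 facts.

14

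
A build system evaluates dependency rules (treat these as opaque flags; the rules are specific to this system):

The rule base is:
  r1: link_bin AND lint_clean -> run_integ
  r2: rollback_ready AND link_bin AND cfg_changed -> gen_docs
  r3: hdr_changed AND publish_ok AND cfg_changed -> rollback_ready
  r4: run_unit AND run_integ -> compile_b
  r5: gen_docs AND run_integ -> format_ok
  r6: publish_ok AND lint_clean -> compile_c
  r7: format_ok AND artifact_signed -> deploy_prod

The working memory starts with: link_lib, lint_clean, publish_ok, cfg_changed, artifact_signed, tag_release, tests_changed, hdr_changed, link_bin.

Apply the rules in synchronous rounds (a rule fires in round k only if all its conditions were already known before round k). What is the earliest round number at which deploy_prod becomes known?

Round 1: r1 [link_bin AND lint_clean -> run_integ]; r3 [hdr_changed AND publish_ok AND cfg_changed -> rollback_ready]; r6 [publish_ok AND lint_clean -> compile_c]. New: run_integ, rollback_ready, compile_c.
Round 2: r2 [rollback_ready AND link_bin AND cfg_changed -> gen_docs]. New: gen_docs.
Round 3: r5 [gen_docs AND run_integ -> format_ok]. New: format_ok.
Round 4: r7 [format_ok AND artifact_signed -> deploy_prod]. New: deploy_prod.
deploy_prod first appears in round 4.

4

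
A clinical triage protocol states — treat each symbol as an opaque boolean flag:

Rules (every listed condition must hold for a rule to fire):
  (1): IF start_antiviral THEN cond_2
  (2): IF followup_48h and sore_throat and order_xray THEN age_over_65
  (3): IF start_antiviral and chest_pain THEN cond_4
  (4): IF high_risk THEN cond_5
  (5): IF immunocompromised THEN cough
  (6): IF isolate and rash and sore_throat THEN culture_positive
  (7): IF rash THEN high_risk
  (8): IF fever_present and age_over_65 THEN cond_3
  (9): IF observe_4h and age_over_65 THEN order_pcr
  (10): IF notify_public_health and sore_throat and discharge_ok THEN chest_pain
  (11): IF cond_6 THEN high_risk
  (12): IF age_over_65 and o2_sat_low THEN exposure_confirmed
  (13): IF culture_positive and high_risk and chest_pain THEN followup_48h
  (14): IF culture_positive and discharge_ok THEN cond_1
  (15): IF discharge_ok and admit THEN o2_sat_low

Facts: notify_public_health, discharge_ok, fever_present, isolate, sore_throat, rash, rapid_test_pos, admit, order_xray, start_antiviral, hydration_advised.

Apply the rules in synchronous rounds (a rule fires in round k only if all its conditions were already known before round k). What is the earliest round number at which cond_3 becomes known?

4

Round 1: (1) [IF start_antiviral THEN cond_2]; (6) [IF isolate and rash and sore_throat THEN culture_positive]; (7) [IF rash THEN high_risk]; (10) [IF notify_public_health and sore_throat and discharge_ok THEN chest_pain]; (15) [IF discharge_ok and admit THEN o2_sat_low]. Adds cond_2, culture_positive, high_risk, chest_pain, o2_sat_low.
Round 2: (3) [IF start_antiviral and chest_pain THEN cond_4]; (4) [IF high_risk THEN cond_5]; (13) [IF culture_positive and high_risk and chest_pain THEN followup_48h]; (14) [IF culture_positive and discharge_ok THEN cond_1]. Adds cond_4, cond_5, followup_48h, cond_1.
Round 3: (2) [IF followup_48h and sore_throat and order_xray THEN age_over_65]. Adds age_over_65.
Round 4: (8) [IF fever_present and age_over_65 THEN cond_3]; (12) [IF age_over_65 and o2_sat_low THEN exposure_confirmed]. Adds cond_3, exposure_confirmed.
cond_3 first appears in round 4.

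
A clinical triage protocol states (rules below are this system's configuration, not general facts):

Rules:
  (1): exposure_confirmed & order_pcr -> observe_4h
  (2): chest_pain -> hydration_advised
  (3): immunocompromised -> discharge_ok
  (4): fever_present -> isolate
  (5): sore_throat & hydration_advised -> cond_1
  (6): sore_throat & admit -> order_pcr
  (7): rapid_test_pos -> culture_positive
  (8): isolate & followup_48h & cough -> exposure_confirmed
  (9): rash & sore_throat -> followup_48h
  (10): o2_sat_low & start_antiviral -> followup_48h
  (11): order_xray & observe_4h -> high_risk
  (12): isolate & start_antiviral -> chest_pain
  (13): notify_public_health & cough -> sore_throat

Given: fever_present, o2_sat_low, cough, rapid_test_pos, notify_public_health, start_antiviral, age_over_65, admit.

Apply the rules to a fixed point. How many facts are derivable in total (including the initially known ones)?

Round 1 fires (4), (7), (10), (13), giving isolate, culture_positive, followup_48h, sore_throat.
Round 2 fires (6), (8), (12), giving order_pcr, exposure_confirmed, chest_pain.
Round 3 fires (1), (2), giving observe_4h, hydration_advised.
Round 4 fires (5), giving cond_1.
Closure: {admit, age_over_65, chest_pain, cond_1, cough, culture_positive, exposure_confirmed, fever_present, followup_48h, hydration_advised, isolate, notify_public_health, o2_sat_low, observe_4h, order_pcr, rapid_test_pos, sore_throat, start_antiviral} — 18 facts.

18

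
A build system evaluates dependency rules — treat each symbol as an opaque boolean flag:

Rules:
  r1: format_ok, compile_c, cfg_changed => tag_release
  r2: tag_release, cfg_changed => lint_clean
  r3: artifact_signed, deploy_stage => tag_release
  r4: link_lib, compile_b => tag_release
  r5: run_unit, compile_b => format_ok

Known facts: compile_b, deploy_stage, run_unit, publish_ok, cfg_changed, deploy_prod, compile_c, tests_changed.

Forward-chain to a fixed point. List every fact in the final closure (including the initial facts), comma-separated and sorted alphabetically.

cfg_changed, compile_b, compile_c, deploy_prod, deploy_stage, format_ok, lint_clean, publish_ok, run_unit, tag_release, tests_changed

Round 1 fires r5, giving format_ok.
Round 2 fires r1, giving tag_release.
Round 3 fires r2, giving lint_clean.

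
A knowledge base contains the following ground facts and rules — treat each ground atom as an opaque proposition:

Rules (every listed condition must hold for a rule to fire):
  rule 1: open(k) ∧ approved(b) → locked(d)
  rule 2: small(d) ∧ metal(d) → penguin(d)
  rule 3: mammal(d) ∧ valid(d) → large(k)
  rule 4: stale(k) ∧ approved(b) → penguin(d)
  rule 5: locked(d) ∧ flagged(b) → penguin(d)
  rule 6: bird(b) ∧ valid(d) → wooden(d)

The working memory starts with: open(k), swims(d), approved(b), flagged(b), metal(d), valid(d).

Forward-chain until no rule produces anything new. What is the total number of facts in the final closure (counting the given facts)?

Round 1 fires rule 1, giving locked(d).
Round 2 fires rule 5, giving penguin(d).
Closure: {approved(b), flagged(b), locked(d), metal(d), open(k), penguin(d), swims(d), valid(d)} — 8 facts.

8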